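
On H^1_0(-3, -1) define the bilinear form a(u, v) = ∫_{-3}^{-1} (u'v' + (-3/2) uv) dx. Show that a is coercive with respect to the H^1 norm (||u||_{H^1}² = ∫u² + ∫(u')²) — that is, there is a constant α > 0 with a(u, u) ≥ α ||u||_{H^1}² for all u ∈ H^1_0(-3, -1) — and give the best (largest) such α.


α = (-6 + π^2)/(4 + π^2)

Coercivity of a(·,·) on H^1_0(-3, -1) means a(u, u) ≥ α ||u||_{H^1}² for every u ∈ H^1_0.
The interval has length L = 2, and Poincaré/coercivity depend only on L. Here a(u, u) = ∫(u')² + (-3/2)·∫u².
Here c = -3/2 < 0 with |c| < (π/L)² = π^2/4, so coercivity still holds. The condition a(u,u) ≥ α||u||_{H^1}² reads (1−α)∫(u')² ≥ (α−c)∫u². Any admissible α is ≤ 1 (rapidly oscillating u have ∫u²/∫(u')² → 0), and α = 1 would force 0 ≥ (1−c)∫u², impossible since c < 1; so 1−α > 0. By the sharp Poincaré inequality on H^1_0 of an interval of length L, ∫(u')² ≥ (π/L)²∫u² with equality for the first sine mode sin(π(x−x₀)/L) (x₀ the left endpoint), so the inequality holds for all u iff (1−α)(π/L)² ≥ α − c, i.e. α ≤ ((π/L)² + c)/((π/L)² + 1) = (1 + c(L/π)²)/(1 + (L/π)²). (Direct route, valid since c ≤ 0: Poincaré gives c∫u² ≥ c(L/π)²∫(u')², so a(u,u) ≥ (1 + c(L/π)²)∫(u')², while ||u||_{H^1}² ≤ (1 + (L/π)²)∫(u')²; dividing yields the same α.) With (π/L)² = π^2/4 and c = -3/2, the largest admissible constant is α = ((π/L)² + c)/((π/L)² + 1).
Simplifying, α = (-6 + π^2)/(4 + π^2).


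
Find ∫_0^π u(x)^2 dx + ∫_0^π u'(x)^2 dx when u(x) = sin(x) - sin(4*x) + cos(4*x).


||u||_{H^1(0,π)}^2 = -68/15 + 18*π

u'(x) = -4*sin(4*x) + cos(x) - 4*cos(4*x).
Expand u² and (u')² and integrate term by term on (0, π), using: for integers n ≥ 1, ∫_0^π sin²(nx) dx = ∫_0^π cos²(nx) dx = π/2; for n ≠ n', ∫_0^π sin(nx)sin(n'x) dx = ∫_0^π cos(nx)cos(n'x) dx = 0; and by product-to-sum, ∫_0^π sin(nx)cos(n'x) dx = ½∫_0^π [sin((n+n')x) + sin((n−n')x)] dx, which is 0 when n+n' is even and 2n/(n²−n'²) when n+n' is odd (it need not vanish on (0, π)).
  u² squared terms: (-1)²·∫sin(4x)² dx = 1·π/2 = π/2;  (1)²·∫cos(4x)² dx = 1·π/2 = π/2;  (1)²·∫sin(x)² dx = 1·π/2 = π/2.
  u² cross terms: 2·(-1)·(1)·∫sin(4x)·cos(4x) dx = -2·(0) = 0;  2·(-1)·(1)·∫sin(4x)·sin(x) dx = -2·(0) = 0;  2·(1)·(1)·∫cos(4x)·sin(x) dx = 2·(-2/15) = -4/15.
  So ∫_0^π u² dx = π/2 + π/2 + π/2 + 0 + 0 − 4/15 = -4/15 + 3*π/2.
  (u')² squared terms: (-4)²·∫cos(4x)² dx = 16·π/2 = 8*π;  (-4)²·∫sin(4x)² dx = 16·π/2 = 8*π;  (1)²·∫cos(x)² dx = 1·π/2 = π/2.
  (u')² cross terms: 2·(-4)·(-4)·∫cos(4x)·sin(4x) dx = 32·(0) = 0;  2·(-4)·(1)·∫cos(4x)·cos(x) dx = -8·(0) = 0;  2·(-4)·(1)·∫sin(4x)·cos(x) dx = -8·(8/15) = -64/15.
  So ∫_0^π (u')² dx = 8*π + 8*π + π/2 + 0 + 0 − 64/15 = -64/15 + 33*π/2.
||u||_{H^1}^2 = (-4/15 + 3*π/2) + (-64/15 + 33*π/2) = -68/15 + 18*π.


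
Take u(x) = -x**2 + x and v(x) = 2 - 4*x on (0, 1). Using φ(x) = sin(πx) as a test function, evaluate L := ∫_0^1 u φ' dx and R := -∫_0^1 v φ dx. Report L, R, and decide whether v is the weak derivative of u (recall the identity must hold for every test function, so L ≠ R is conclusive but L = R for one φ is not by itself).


LHS = 0, RHS = 0. No, v is not the weak derivative of u.

u(x) = -x**2 + x, classical derivative u'(x) = 1 - 2*x.
φ(x) = sin(πx), so φ'(x) = π*cos(π*x).
Note φ(0) = φ(1) = 0, so the boundary term u·φ vanishes.
LHS = ∫_0^1 u(x) φ'(x) dx = ∫_0^1 (-π*x^2*cos(π*x) + π*x*cos(π*x)) dx. Term by term:
  ∫_0^1 π*x*cos(π*x) dx = -2/π;  ∫_0^1 -π*x^2*cos(π*x) dx = 2/π.
Sum: -2/π + 2/π = 0.
So LHS = 0.
∫_0^1 v(x) φ(x) dx = ∫_0^1 (-4*x*sin(π*x) + 2*sin(π*x)) dx. Term by term:
  ∫_0^1 2*sin(π*x) dx = 4/π;  ∫_0^1 -4*x*sin(π*x) dx = -4/π.
Sum: 4/π − 4/π = 0.
So RHS = -∫_0^1 v(x) φ(x) dx = 0.
LHS = RHS, so the identity holds for this particular φ. But this is necessary, not sufficient: a weak derivative must satisfy the identity for EVERY test function in C_c^∞(0, 1).
Here u is smooth, so its weak derivative equals its classical derivative u'(x) = 1 - 2*x. Since v(x) = 2 - 4*x ≠ u'(x), v is NOT the weak derivative of u — the agreement for this single φ is a coincidence (the difference v − u' happens to be L²-orthogonal to this φ).


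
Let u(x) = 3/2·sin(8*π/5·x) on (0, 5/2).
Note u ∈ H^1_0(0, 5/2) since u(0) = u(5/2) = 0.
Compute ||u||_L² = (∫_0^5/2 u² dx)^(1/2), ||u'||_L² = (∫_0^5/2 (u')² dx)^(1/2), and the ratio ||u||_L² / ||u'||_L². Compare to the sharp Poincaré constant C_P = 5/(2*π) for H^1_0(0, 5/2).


||u||_L² / ||u'||_L² = 5/(8*π) < C_P = 5/(2*π).

u(x) = 3/2·sin(8*π/5·x), so u'(x) = 12*π*cos(8*π*x/5)/5.
Writing u(x) = A·sin(kπx/L) with A = 3/2 and k = 4, use ∫_0^L sin²(kπx/L) dx = L/2 and ∫_0^L cos²(kπx/L) dx = L/2.
u² = 9/4·sin²(8*π/5·x) and (u')² = 144*π^2/25·cos²(8*π/5·x), and each of sin², cos² integrates to L/2 = 5/4 over (0, 5/2).
∫_0^5/2 u² dx = 45/16, so ||u||_L² = 3*sqrt(5)/4.
∫_0^5/2 (u')² dx = 36*π^2/5, so ||u'||_L² = 6*sqrt(5)*π/5.
Ratio ||u||_L² / ||u'||_L² = 5/(8*π).
Sharp Poincaré constant on H^1_0(0, 5/2) is C_P = L/π = 5/(2*π), achieved by sin(2*π/5·x).
This is the k = 4 harmonic; the ratio L/(kπ) is strictly less than C_P = L/π, consistent with the sharp inequality ||u||_L² ≤ C_P ||u'||_L².


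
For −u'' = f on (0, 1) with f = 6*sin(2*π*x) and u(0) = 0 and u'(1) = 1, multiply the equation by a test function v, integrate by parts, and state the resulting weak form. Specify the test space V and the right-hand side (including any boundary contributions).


V = {v ∈ H^1(0, 1) : v(0) = 0} (test functions vanish at x = 0 where u is specified); weak form: ∫_0^1 u'v' dx = ∫_0^1 (6*sin(2*π*x)) v dx + v(1) for all v ∈ V.

Multiply both sides by a test function v and integrate from 0 to 1:
  ∫_0^1 −u''(x) v(x) dx = ∫_0^1 f(x) v(x) dx.
Integrate the LHS by parts once:
  ∫_0^1 −u'' v dx = −[u'(x) v(x)]_0^1 + ∫_0^1 u'(x) v'(x) dx.
Thus ∫_0^1 u'(x) v'(x) dx = ∫_0^1 f(x) v(x) dx + [u'(x) v(x)]_0^1.
Choose V so that boundary terms are either known or forced to vanish.
Mixed BC: u(0) = 0 (Dirichlet) and u'(1) = 1 (Neumann). Define V = {v ∈ H^1(0, 1) : v(0) = 0}. Then [u' v]_0^1 = u'(1)·v(1) − u'(0)·0 = v(1).
Weak formulation: find u (satisfying any essential BC) such that ∫_0^1 u'(x) v'(x) dx = ∫_0^1 f v dx + v(1) for all v ∈ V (Dirichlet at 0 absorbed into V; Neumann datum at x = 1 contributes the boundary term).
Substituting f(x) = 6*sin(2*π*x), the right-hand side is ∫_0^1 (6*sin(2*π*x)) v dx + v(1).


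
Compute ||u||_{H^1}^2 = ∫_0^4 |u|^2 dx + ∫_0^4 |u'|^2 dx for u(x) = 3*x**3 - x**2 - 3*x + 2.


||u||_{H^1}^2 = 980572/35

The H^1 norm (squared) on an interval (0, L) is
  ||u||_{H^1}^2 = ∫_0^L u(x)^2 dx + ∫_0^L u'(x)^2 dx.
Compute u'(x) = 9*x**2 - 2*x - 3.
Then u(x)^2 = 9*x**6 - 6*x**5 - 17*x**4 + 18*x**3 + 5*x**2 - 12*x + 4 and u'(x)^2 = 81*x**4 - 36*x**3 - 50*x**2 + 12*x + 9.
Integrate each monomial from 0 to 4 using ∫_0^4 c·x^n dx = c·4^(n+1)/(n+1):
  ∫_0^4 u(x)^2 dx = ∫_0^4 (9*x^6 - 6*x^5 - 17*x^4 + 18*x^3 + 5*x^2 - 12*x + 4) dx. Term by term:
    ∫_0^4 9*x^6 dx = 147456/7;  ∫_0^4 -6*x^5 dx = -4096;  ∫_0^4 -17*x^4 dx = -17408/5;
    ∫_0^4 18*x^3 dx = 1152;  ∫_0^4 5*x^2 dx = 320/3;  ∫_0^4 -12*x dx = -96;
    ∫_0^4 4 dx = 16.
  Sum: 147456/7 − 4096 − 17408/5 + 1152 + 320/3 − 96 + 16 = 1539952/105.
  ∫_0^4 u'(x)^2 dx = ∫_0^4 (81*x^4 - 36*x^3 - 50*x^2 + 12*x + 9) dx. Term by term:
    ∫_0^4 81*x^4 dx = 82944/5;  ∫_0^4 -36*x^3 dx = -2304;  ∫_0^4 -50*x^2 dx = -3200/3;
    ∫_0^4 12*x dx = 96;  ∫_0^4 9 dx = 36.
  Sum: 82944/5 − 2304 − 3200/3 + 96 + 36 = 200252/15.
Adding: ||u||_{H^1}^2 = 1539952/105 + 200252/15 = 980572/35.


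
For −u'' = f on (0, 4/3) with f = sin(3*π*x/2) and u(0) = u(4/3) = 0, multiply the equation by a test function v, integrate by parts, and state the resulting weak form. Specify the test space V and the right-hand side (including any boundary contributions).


V = H^1_0(0, 4/3) (so v(0) = v(4/3) = 0); weak form: ∫_0^4/3 u'v' dx = ∫_0^4/3 (sin(3*π*x/2)) v dx for all v ∈ V.

Multiply both sides by a test function v and integrate from 0 to 4/3:
  ∫_0^4/3 −u''(x) v(x) dx = ∫_0^4/3 f(x) v(x) dx.
Integrate the LHS by parts once:
  ∫_0^4/3 −u'' v dx = −[u'(x) v(x)]_0^4/3 + ∫_0^4/3 u'(x) v'(x) dx.
Thus ∫_0^4/3 u'(x) v'(x) dx = ∫_0^4/3 f(x) v(x) dx + [u'(x) v(x)]_0^4/3.
Choose V so that boundary terms are either known or forced to vanish.
u is Dirichlet: u(0) = u(4/3) = 0. Let V = H^1_0(0, 4/3); then v(0) = v(4/3) = 0, and [u' v]_0^4/3 = 0.
Weak formulation: find u (satisfying any essential BC) such that ∫_0^4/3 u'(x) v'(x) dx = ∫_0^4/3 f v dx for all v ∈ V.
Substituting f(x) = sin(3*π*x/2), the right-hand side is ∫_0^4/3 (sin(3*π*x/2)) v dx.


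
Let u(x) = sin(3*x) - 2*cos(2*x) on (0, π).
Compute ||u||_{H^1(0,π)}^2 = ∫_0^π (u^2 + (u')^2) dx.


||u||_{H^1(0,π)}^2 = -24 + 15*π

u'(x) = 4*sin(2*x) + 3*cos(3*x).
Expand u² and (u')² and integrate term by term on (0, π), using: for integers n ≥ 1, ∫_0^π sin²(nx) dx = ∫_0^π cos²(nx) dx = π/2; for n ≠ n', ∫_0^π sin(nx)sin(n'x) dx = ∫_0^π cos(nx)cos(n'x) dx = 0; and by product-to-sum, ∫_0^π sin(nx)cos(n'x) dx = ½∫_0^π [sin((n+n')x) + sin((n−n')x)] dx, which is 0 when n+n' is even and 2n/(n²−n'²) when n+n' is odd (it need not vanish on (0, π)).
  u² squared terms: (-2)²·∫cos(2x)² dx = 4·π/2 = 2*π;  (1)²·∫sin(3x)² dx = 1·π/2 = π/2.
  u² cross terms: 2·(-2)·(1)·∫cos(2x)·sin(3x) dx = -4·(6/5) = -24/5.
  So ∫_0^π u² dx = 2*π + π/2 − 24/5 = -24/5 + 5*π/2.
  (u')² squared terms: (3)²·∫cos(3x)² dx = 9·π/2 = 9*π/2;  (4)²·∫sin(2x)² dx = 16·π/2 = 8*π.
  (u')² cross terms: 2·(3)·(4)·∫cos(3x)·sin(2x) dx = 24·(-4/5) = -96/5.
  So ∫_0^π (u')² dx = 9*π/2 + 8*π − 96/5 = -96/5 + 25*π/2.
||u||_{H^1}^2 = (-24/5 + 5*π/2) + (-96/5 + 25*π/2) = -24 + 15*π.


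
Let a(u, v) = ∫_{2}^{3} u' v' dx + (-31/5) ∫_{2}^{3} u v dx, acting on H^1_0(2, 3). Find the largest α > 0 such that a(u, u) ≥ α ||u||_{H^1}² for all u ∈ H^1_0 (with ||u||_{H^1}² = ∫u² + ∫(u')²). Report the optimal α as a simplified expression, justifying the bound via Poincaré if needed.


α = (-31/5 + π^2)/(1 + π^2)

Coercivity of a(·,·) on H^1_0(2, 3) means a(u, u) ≥ α ||u||_{H^1}² for every u ∈ H^1_0.
The interval has length L = 1, and Poincaré/coercivity depend only on L. Here a(u, u) = ∫(u')² + (-31/5)·∫u².
Here c = -31/5 < 0 with |c| < (π/L)² = π^2, so coercivity still holds. The condition a(u,u) ≥ α||u||_{H^1}² reads (1−α)∫(u')² ≥ (α−c)∫u². Any admissible α is ≤ 1 (rapidly oscillating u have ∫u²/∫(u')² → 0), and α = 1 would force 0 ≥ (1−c)∫u², impossible since c < 1; so 1−α > 0. By the sharp Poincaré inequality on H^1_0 of an interval of length L, ∫(u')² ≥ (π/L)²∫u² with equality for the first sine mode sin(π(x−x₀)/L) (x₀ the left endpoint), so the inequality holds for all u iff (1−α)(π/L)² ≥ α − c, i.e. α ≤ ((π/L)² + c)/((π/L)² + 1) = (1 + c(L/π)²)/(1 + (L/π)²). (Direct route, valid since c ≤ 0: Poincaré gives c∫u² ≥ c(L/π)²∫(u')², so a(u,u) ≥ (1 + c(L/π)²)∫(u')², while ||u||_{H^1}² ≤ (1 + (L/π)²)∫(u')²; dividing yields the same α.) With (π/L)² = π^2 and c = -31/5, the largest admissible constant is α = ((π/L)² + c)/((π/L)² + 1).
Simplifying, α = (-31/5 + π^2)/(1 + π^2).


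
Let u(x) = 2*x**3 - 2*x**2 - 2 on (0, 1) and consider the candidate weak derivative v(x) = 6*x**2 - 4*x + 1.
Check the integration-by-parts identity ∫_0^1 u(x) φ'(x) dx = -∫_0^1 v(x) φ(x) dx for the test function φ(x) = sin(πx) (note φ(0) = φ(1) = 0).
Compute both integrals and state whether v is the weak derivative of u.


LHS = -2/π + 24/π^3, RHS = -4/π + 24/π^3. No, v is not the weak derivative of u.

u(x) = 2*x**3 - 2*x**2 - 2, classical derivative u'(x) = 6*x**2 - 4*x.
φ(x) = sin(πx), so φ'(x) = π*cos(π*x).
Note φ(0) = φ(1) = 0, so the boundary term u·φ vanishes.
LHS = ∫_0^1 u(x) φ'(x) dx = ∫_0^1 (2*π*x^3*cos(π*x) - 2*π*x^2*cos(π*x) - 2*π*cos(π*x)) dx. Term by term:
  ∫_0^1 -2*π*cos(π*x) dx = 0;  ∫_0^1 -2*π*x^2*cos(π*x) dx = 4/π;  ∫_0^1 2*π*x^3*cos(π*x) dx = -6/π + 24/π^3.
Sum: 0 + 4/π + -6/π + 24/π^3 = -2/π + 24/π^3.
So LHS = -2/π + 24/π^3.
∫_0^1 v(x) φ(x) dx = ∫_0^1 (6*x^2*sin(π*x) - 4*x*sin(π*x) + sin(π*x)) dx. Term by term:
  ∫_0^1 -4*x*sin(π*x) dx = -4/π;  ∫_0^1 6*x^2*sin(π*x) dx = -24/π^3 + 6/π;  ∫_0^1 sin(π*x) dx = 2/π.
Sum: -4/π + -24/π^3 + 6/π + 2/π = -24/π^3 + 4/π.
So RHS = -∫_0^1 v(x) φ(x) dx = -4/π + 24/π^3.
LHS − RHS = 2/π ≠ 0, so the identity fails.
(For a valid weak derivative the identity must hold for EVERY test function, in particular this one. The failure shows v is NOT the weak derivative of u.)
Correct weak derivative would be u'(x) = 6*x**2 - 4*x.


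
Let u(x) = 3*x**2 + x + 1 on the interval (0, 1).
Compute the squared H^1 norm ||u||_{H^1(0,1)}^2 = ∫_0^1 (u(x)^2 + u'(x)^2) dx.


||u||_{H^1}^2 = 799/30

The H^1 norm (squared) on an interval (0, L) is
  ||u||_{H^1}^2 = ∫_0^L u(x)^2 dx + ∫_0^L u'(x)^2 dx.
Compute u'(x) = 6*x + 1.
Then u(x)^2 = 9*x**4 + 6*x**3 + 7*x**2 + 2*x + 1 and u'(x)^2 = 36*x**2 + 12*x + 1.
Integrate each monomial from 0 to 1 using ∫_0^1 c·x^n dx = c·1^(n+1)/(n+1):
  ∫_0^1 u(x)^2 dx = ∫_0^1 (9*x^4 + 6*x^3 + 7*x^2 + 2*x + 1) dx. Term by term:
    ∫_0^1 9*x^4 dx = 9/5;  ∫_0^1 6*x^3 dx = 3/2;  ∫_0^1 7*x^2 dx = 7/3;
    ∫_0^1 2*x dx = 1;  ∫_0^1 1 dx = 1.
  Sum: 9/5 + 3/2 + 7/3 + 1 + 1 = 229/30.
  ∫_0^1 u'(x)^2 dx = ∫_0^1 (36*x^2 + 12*x + 1) dx. Term by term:
    ∫_0^1 36*x^2 dx = 12;  ∫_0^1 12*x dx = 6;  ∫_0^1 1 dx = 1.
  Sum: 12 + 6 + 1 = 19.
Adding: ||u||_{H^1}^2 = 229/30 + 19 = 799/30.


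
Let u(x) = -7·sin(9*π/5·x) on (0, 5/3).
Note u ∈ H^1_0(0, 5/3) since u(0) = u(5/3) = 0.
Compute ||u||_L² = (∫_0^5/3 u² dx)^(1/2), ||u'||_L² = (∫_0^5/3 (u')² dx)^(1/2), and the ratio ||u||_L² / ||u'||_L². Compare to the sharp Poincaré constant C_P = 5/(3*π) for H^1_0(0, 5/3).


||u||_L² / ||u'||_L² = 5/(9*π) < C_P = 5/(3*π).

u(x) = -7·sin(9*π/5·x), so u'(x) = -63*π*cos(9*π*x/5)/5.
Writing u(x) = A·sin(kπx/L) with A = -7 and k = 3, use ∫_0^L sin²(kπx/L) dx = L/2 and ∫_0^L cos²(kπx/L) dx = L/2.
u² = 49·sin²(9*π/5·x) and (u')² = 3969*π^2/25·cos²(9*π/5·x), and each of sin², cos² integrates to L/2 = 5/6 over (0, 5/3).
∫_0^5/3 u² dx = 245/6, so ||u||_L² = 7*sqrt(30)/6.
∫_0^5/3 (u')² dx = 1323*π^2/10, so ||u'||_L² = 21*sqrt(30)*π/10.
Ratio ||u||_L² / ||u'||_L² = 5/(9*π).
Sharp Poincaré constant on H^1_0(0, 5/3) is C_P = L/π = 5/(3*π), achieved by sin(3*π/5·x).
This is the k = 3 harmonic; the ratio L/(kπ) is strictly less than C_P = L/π, consistent with the sharp inequality ||u||_L² ≤ C_P ||u'||_L².


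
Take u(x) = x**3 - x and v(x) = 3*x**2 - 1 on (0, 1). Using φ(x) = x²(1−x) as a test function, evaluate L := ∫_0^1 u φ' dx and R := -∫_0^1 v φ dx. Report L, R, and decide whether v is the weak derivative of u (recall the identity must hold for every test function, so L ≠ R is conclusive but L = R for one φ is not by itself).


LHS = -1/60, RHS = -1/60. Yes, v = u' weakly.

u(x) = x**3 - x, classical derivative u'(x) = 3*x**2 - 1.
φ(x) = x²(1−x), so φ'(x) = x*(2 - 3*x).
Note φ(0) = φ(1) = 0, so the boundary term u·φ vanishes.
LHS = ∫_0^1 u(x) φ'(x) dx = ∫_0^1 (-3*x^5 + 2*x^4 + 3*x^3 - 2*x^2) dx. Term by term:
  ∫_0^1 -3*x^5 dx = -1/2;  ∫_0^1 2*x^4 dx = 2/5;  ∫_0^1 3*x^3 dx = 3/4;
  ∫_0^1 -2*x^2 dx = -2/3.
Sum: -1/2 + 2/5 + 3/4 − 2/3 = -1/60.
So LHS = -1/60.
∫_0^1 v(x) φ(x) dx = ∫_0^1 (-3*x^5 + 3*x^4 + x^3 - x^2) dx. Term by term:
  ∫_0^1 -3*x^5 dx = -1/2;  ∫_0^1 3*x^4 dx = 3/5;  ∫_0^1 x^3 dx = 1/4;
  ∫_0^1 -x^2 dx = -1/3.
Sum: -1/2 + 3/5 + 1/4 − 1/3 = 1/60.
So RHS = -∫_0^1 v(x) φ(x) dx = -1/60.
LHS = RHS, so the identity holds for this test φ.
Moreover u is smooth here and v(x) = u'(x) = 3*x**2 - 1 pointwise, so the identity holds for every test function. Hence v is the weak derivative of u.


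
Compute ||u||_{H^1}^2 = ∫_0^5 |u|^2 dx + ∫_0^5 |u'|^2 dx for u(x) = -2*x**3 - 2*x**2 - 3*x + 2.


||u||_{H^1}^2 = 2279015/21

The H^1 norm (squared) on an interval (0, L) is
  ||u||_{H^1}^2 = ∫_0^L u(x)^2 dx + ∫_0^L u'(x)^2 dx.
Compute u'(x) = -6*x**2 - 4*x - 3.
Then u(x)^2 = 4*x**6 + 8*x**5 + 16*x**4 + 4*x**3 + x**2 - 12*x + 4 and u'(x)^2 = 36*x**4 + 48*x**3 + 52*x**2 + 24*x + 9.
Integrate each monomial from 0 to 5 using ∫_0^5 c·x^n dx = c·5^(n+1)/(n+1):
  ∫_0^5 u(x)^2 dx = ∫_0^5 (4*x^6 + 8*x^5 + 16*x^4 + 4*x^3 + x^2 - 12*x + 4) dx. Term by term:
    ∫_0^5 4*x^6 dx = 312500/7;  ∫_0^5 8*x^5 dx = 62500/3;  ∫_0^5 16*x^4 dx = 10000;
    ∫_0^5 4*x^3 dx = 625;  ∫_0^5 x^2 dx = 125/3;  ∫_0^5 -12*x dx = -150;
    ∫_0^5 4 dx = 20.
  Sum: 312500/7 + 62500/3 + 10000 + 625 + 125/3 − 150 + 20 = 532090/7.
  ∫_0^5 u'(x)^2 dx = ∫_0^5 (36*x^4 + 48*x^3 + 52*x^2 + 24*x + 9) dx. Term by term:
    ∫_0^5 36*x^4 dx = 22500;  ∫_0^5 48*x^3 dx = 7500;  ∫_0^5 52*x^2 dx = 6500/3;
    ∫_0^5 24*x dx = 300;  ∫_0^5 9 dx = 45.
  Sum: 22500 + 7500 + 6500/3 + 300 + 45 = 97535/3.
Adding: ||u||_{H^1}^2 = 532090/7 + 97535/3 = 2279015/21.


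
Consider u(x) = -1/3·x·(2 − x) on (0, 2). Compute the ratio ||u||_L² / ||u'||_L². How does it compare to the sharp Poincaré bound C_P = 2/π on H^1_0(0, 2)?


||u||_L² / ||u'||_L² = sqrt(10)/5 < C_P = 2/π.

u(x) = -1/3·x·(2 − x), so u'(x) = 2*x/3 - 2/3.
u(x) = -1/3·x·(2 − x) vanishes at x = 0 and x = 2, so u ∈ H^1_0(0, 2). Differentiate via the product rule and integrate the resulting polynomials term by term.
  ∫_0^2 u² dx = ∫_0^2 (x^4/9 - 4*x^3/9 + 4*x^2/9) dx. Term by term:
    ∫_0^2 x^4/9 dx = 32/45;  ∫_0^2 -4*x^3/9 dx = -16/9;  ∫_0^2 4*x^2/9 dx = 32/27.
  Sum: 32/45 − 16/9 + 32/27 = 16/135.
  ∫_0^2 (u')² dx = ∫_0^2 (4*x^2/9 - 8*x/9 + 4/9) dx. Term by term:
    ∫_0^2 4*x^2/9 dx = 32/27;  ∫_0^2 -8*x/9 dx = -16/9;  ∫_0^2 4/9 dx = 8/9.
  Sum: 32/27 − 16/9 + 8/9 = 8/27.
∫_0^2 u² dx = 16/135, so ||u||_L² = 4*sqrt(15)/45.
∫_0^2 (u')² dx = 8/27, so ||u'||_L² = 2*sqrt(6)/9.
Ratio ||u||_L² / ||u'||_L² = sqrt(10)/5.
Sharp Poincaré constant on H^1_0(0, 2) is C_P = L/π = 2/π, achieved by sin(π/2·x).
A polynomial bump cannot attain the sharp Poincaré constant (only the first sine eigenfunction does), so the ratio is strictly less than C_P, consistent with ||u||_L² ≤ C_P ||u'||_L².


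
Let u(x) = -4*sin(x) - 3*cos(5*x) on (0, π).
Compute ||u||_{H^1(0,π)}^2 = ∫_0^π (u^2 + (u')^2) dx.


||u||_{H^1(0,π)}^2 = 133*π

u'(x) = 15*sin(5*x) - 4*cos(x).
Expand u² and (u')² and integrate term by term on (0, π), using: for integers n ≥ 1, ∫_0^π sin²(nx) dx = ∫_0^π cos²(nx) dx = π/2; for n ≠ n', ∫_0^π sin(nx)sin(n'x) dx = ∫_0^π cos(nx)cos(n'x) dx = 0; and by product-to-sum, ∫_0^π sin(nx)cos(n'x) dx = ½∫_0^π [sin((n+n')x) + sin((n−n')x)] dx, which is 0 when n+n' is even and 2n/(n²−n'²) when n+n' is odd (it need not vanish on (0, π)).
  u² squared terms: (-4)²·∫sin(x)² dx = 16·π/2 = 8*π;  (-3)²·∫cos(5x)² dx = 9·π/2 = 9*π/2.
  u² cross terms: 2·(-4)·(-3)·∫sin(x)·cos(5x) dx = 24·(0) = 0.
  So ∫_0^π u² dx = 8*π + 9*π/2 + 0 = 25*π/2.
  (u')² squared terms: (-4)²·∫cos(x)² dx = 16·π/2 = 8*π;  (15)²·∫sin(5x)² dx = 225·π/2 = 225*π/2.
  (u')² cross terms: 2·(-4)·(15)·∫cos(x)·sin(5x) dx = -120·(0) = 0.
  So ∫_0^π (u')² dx = 8*π + 225*π/2 + 0 = 241*π/2.
||u||_{H^1}^2 = (25*π/2) + (241*π/2) = 133*π.


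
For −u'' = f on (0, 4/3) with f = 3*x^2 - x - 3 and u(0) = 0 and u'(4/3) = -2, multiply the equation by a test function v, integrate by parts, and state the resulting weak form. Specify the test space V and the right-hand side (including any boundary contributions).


V = {v ∈ H^1(0, 4/3) : v(0) = 0} (test functions vanish at x = 0 where u is specified); weak form: ∫_0^4/3 u'v' dx = ∫_0^4/3 (3*x^2 - x - 3) v dx − 2·v(4/3) for all v ∈ V.

Multiply both sides by a test function v and integrate from 0 to 4/3:
  ∫_0^4/3 −u''(x) v(x) dx = ∫_0^4/3 f(x) v(x) dx.
Integrate the LHS by parts once:
  ∫_0^4/3 −u'' v dx = −[u'(x) v(x)]_0^4/3 + ∫_0^4/3 u'(x) v'(x) dx.
Thus ∫_0^4/3 u'(x) v'(x) dx = ∫_0^4/3 f(x) v(x) dx + [u'(x) v(x)]_0^4/3.
Choose V so that boundary terms are either known or forced to vanish.
Mixed BC: u(0) = 0 (Dirichlet) and u'(4/3) = -2 (Neumann). Define V = {v ∈ H^1(0, 4/3) : v(0) = 0}. Then [u' v]_0^4/3 = u'(4/3)·v(4/3) − u'(0)·0 = − 2·v(4/3).
Weak formulation: find u (satisfying any essential BC) such that ∫_0^4/3 u'(x) v'(x) dx = ∫_0^4/3 f v dx − 2·v(4/3) for all v ∈ V (Dirichlet at 0 absorbed into V; Neumann datum at x = 4/3 contributes the boundary term).
Substituting f(x) = 3*x^2 - x - 3, the right-hand side is ∫_0^4/3 (3*x^2 - x - 3) v dx − 2·v(4/3).


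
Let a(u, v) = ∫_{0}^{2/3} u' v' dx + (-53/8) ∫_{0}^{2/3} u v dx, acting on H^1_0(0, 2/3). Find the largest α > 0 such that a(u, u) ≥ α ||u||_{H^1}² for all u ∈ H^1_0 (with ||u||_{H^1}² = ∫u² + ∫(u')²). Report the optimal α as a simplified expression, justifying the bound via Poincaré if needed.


α = (-53 + 18*π^2)/(2*(4 + 9*π^2))

Coercivity of a(·,·) on H^1_0(0, 2/3) means a(u, u) ≥ α ||u||_{H^1}² for every u ∈ H^1_0.
The interval has length L = 2/3, and Poincaré/coercivity depend only on L. Here a(u, u) = ∫(u')² + (-53/8)·∫u².
Here c = -53/8 < 0 with |c| < (π/L)² = 9*π^2/4, so coercivity still holds. The condition a(u,u) ≥ α||u||_{H^1}² reads (1−α)∫(u')² ≥ (α−c)∫u². Any admissible α is ≤ 1 (rapidly oscillating u have ∫u²/∫(u')² → 0), and α = 1 would force 0 ≥ (1−c)∫u², impossible since c < 1; so 1−α > 0. By the sharp Poincaré inequality on H^1_0 of an interval of length L, ∫(u')² ≥ (π/L)²∫u² with equality for the first sine mode sin(π(x−x₀)/L) (x₀ the left endpoint), so the inequality holds for all u iff (1−α)(π/L)² ≥ α − c, i.e. α ≤ ((π/L)² + c)/((π/L)² + 1) = (1 + c(L/π)²)/(1 + (L/π)²). (Direct route, valid since c ≤ 0: Poincaré gives c∫u² ≥ c(L/π)²∫(u')², so a(u,u) ≥ (1 + c(L/π)²)∫(u')², while ||u||_{H^1}² ≤ (1 + (L/π)²)∫(u')²; dividing yields the same α.) With (π/L)² = 9*π^2/4 and c = -53/8, the largest admissible constant is α = ((π/L)² + c)/((π/L)² + 1).
Simplifying, α = (-53 + 18*π^2)/(2*(4 + 9*π^2)).


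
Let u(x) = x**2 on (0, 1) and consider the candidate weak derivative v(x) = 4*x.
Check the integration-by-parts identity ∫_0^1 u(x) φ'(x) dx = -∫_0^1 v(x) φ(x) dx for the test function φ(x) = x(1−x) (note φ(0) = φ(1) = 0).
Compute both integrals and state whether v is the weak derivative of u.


LHS = -1/6, RHS = -1/3. No, v is not the weak derivative of u.

u(x) = x**2, classical derivative u'(x) = 2*x.
φ(x) = x(1−x), so φ'(x) = 1 - 2*x.
Note φ(0) = φ(1) = 0, so the boundary term u·φ vanishes.
LHS = ∫_0^1 u(x) φ'(x) dx = ∫_0^1 (-2*x^3 + x^2) dx. Term by term:
  ∫_0^1 -2*x^3 dx = -1/2;  ∫_0^1 x^2 dx = 1/3.
Sum: -1/2 + 1/3 = -1/6.
So LHS = -1/6.
∫_0^1 v(x) φ(x) dx = ∫_0^1 (-4*x^3 + 4*x^2) dx. Term by term:
  ∫_0^1 -4*x^3 dx = -1;  ∫_0^1 4*x^2 dx = 4/3.
Sum: -1 + 4/3 = 1/3.
So RHS = -∫_0^1 v(x) φ(x) dx = -1/3.
LHS − RHS = 1/6 ≠ 0, so the identity fails.
(For a valid weak derivative the identity must hold for EVERY test function, in particular this one. The failure shows v is NOT the weak derivative of u.)
Correct weak derivative would be u'(x) = 2*x.


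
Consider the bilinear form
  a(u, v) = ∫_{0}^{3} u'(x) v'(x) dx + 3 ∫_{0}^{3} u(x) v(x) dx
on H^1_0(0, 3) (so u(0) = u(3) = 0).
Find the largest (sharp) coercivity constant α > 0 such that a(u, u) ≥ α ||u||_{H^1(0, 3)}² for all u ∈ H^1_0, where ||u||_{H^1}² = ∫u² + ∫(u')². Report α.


α = 1

Coercivity of a(·,·) on H^1_0(0, 3) means a(u, u) ≥ α ||u||_{H^1}² for every u ∈ H^1_0.
The interval has length L = 3, and Poincaré/coercivity depend only on L. Here a(u, u) = ∫(u')² + (3)·∫u².
Here c = 3 ≥ 1, so a(u,u) = ∫(u')² + c∫u² ≥ ∫(u')² + ∫u² = ||u||_{H^1}², i.e. α = 1 works. No larger α is possible: a(u,u) ≥ α||u||_{H^1}² means (1−α)∫(u')² ≥ (α−c)∫u², and for the modes u_n = sin(nπ(x−x₀)/L) (x₀ the left endpoint) one has ∫u_n²/∫(u_n')² = (L/(nπ))² → 0, so a(u_n,u_n)/||u_n||_{H^1}² → 1. Hence the optimal constant is α = 1.
Therefore α = 1.


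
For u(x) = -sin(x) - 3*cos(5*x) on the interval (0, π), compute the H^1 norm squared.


||u||_{H^1(0,π)}^2 = 118*π

u'(x) = 15*sin(5*x) - cos(x).
Expand u² and (u')² and integrate term by term on (0, π), using: for integers n ≥ 1, ∫_0^π sin²(nx) dx = ∫_0^π cos²(nx) dx = π/2; for n ≠ n', ∫_0^π sin(nx)sin(n'x) dx = ∫_0^π cos(nx)cos(n'x) dx = 0; and by product-to-sum, ∫_0^π sin(nx)cos(n'x) dx = ½∫_0^π [sin((n+n')x) + sin((n−n')x)] dx, which is 0 when n+n' is even and 2n/(n²−n'²) when n+n' is odd (it need not vanish on (0, π)).
  u² squared terms: (-1)²·∫sin(x)² dx = 1·π/2 = π/2;  (-3)²·∫cos(5x)² dx = 9·π/2 = 9*π/2.
  u² cross terms: 2·(-1)·(-3)·∫sin(x)·cos(5x) dx = 6·(0) = 0.
  So ∫_0^π u² dx = π/2 + 9*π/2 + 0 = 5*π.
  (u')² squared terms: (-1)²·∫cos(x)² dx = 1·π/2 = π/2;  (15)²·∫sin(5x)² dx = 225·π/2 = 225*π/2.
  (u')² cross terms: 2·(-1)·(15)·∫cos(x)·sin(5x) dx = -30·(0) = 0.
  So ∫_0^π (u')² dx = π/2 + 225*π/2 + 0 = 113*π.
||u||_{H^1}^2 = (5*π) + (113*π) = 118*π.


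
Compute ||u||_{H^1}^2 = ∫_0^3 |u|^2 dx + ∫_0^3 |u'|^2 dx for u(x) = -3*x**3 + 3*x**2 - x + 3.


||u||_{H^1}^2 = 112821/35

The H^1 norm (squared) on an interval (0, L) is
  ||u||_{H^1}^2 = ∫_0^L u(x)^2 dx + ∫_0^L u'(x)^2 dx.
Compute u'(x) = -9*x**2 + 6*x - 1.
Then u(x)^2 = 9*x**6 - 18*x**5 + 15*x**4 - 24*x**3 + 19*x**2 - 6*x + 9 and u'(x)^2 = 81*x**4 - 108*x**3 + 54*x**2 - 12*x + 1.
Integrate each monomial from 0 to 3 using ∫_0^3 c·x^n dx = c·3^(n+1)/(n+1):
  ∫_0^3 u(x)^2 dx = ∫_0^3 (9*x^6 - 18*x^5 + 15*x^4 - 24*x^3 + 19*x^2 - 6*x + 9) dx. Term by term:
    ∫_0^3 9*x^6 dx = 19683/7;  ∫_0^3 -18*x^5 dx = -2187;  ∫_0^3 15*x^4 dx = 729;
    ∫_0^3 -24*x^3 dx = -486;  ∫_0^3 19*x^2 dx = 171;  ∫_0^3 -6*x dx = -27;
    ∫_0^3 9 dx = 27.
  Sum: 19683/7 − 2187 + 729 − 486 + 171 − 27 + 27 = 7272/7.
  ∫_0^3 u'(x)^2 dx = ∫_0^3 (81*x^4 - 108*x^3 + 54*x^2 - 12*x + 1) dx. Term by term:
    ∫_0^3 81*x^4 dx = 19683/5;  ∫_0^3 -108*x^3 dx = -2187;  ∫_0^3 54*x^2 dx = 486;
    ∫_0^3 -12*x dx = -54;  ∫_0^3 1 dx = 3.
  Sum: 19683/5 − 2187 + 486 − 54 + 3 = 10923/5.
Adding: ||u||_{H^1}^2 = 7272/7 + 10923/5 = 112821/35.


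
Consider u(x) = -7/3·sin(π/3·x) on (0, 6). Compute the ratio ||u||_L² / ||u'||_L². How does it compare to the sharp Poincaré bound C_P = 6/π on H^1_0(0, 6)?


||u||_L² / ||u'||_L² = 3/π < C_P = 6/π.

u(x) = -7/3·sin(π/3·x), so u'(x) = -7*π*cos(π*x/3)/9.
Writing u(x) = A·sin(kπx/L) with A = -7/3 and k = 2, use ∫_0^L sin²(kπx/L) dx = L/2 and ∫_0^L cos²(kπx/L) dx = L/2.
u² = 49/9·sin²(π/3·x) and (u')² = 49*π^2/81·cos²(π/3·x), and each of sin², cos² integrates to L/2 = 3 over (0, 6).
∫_0^6 u² dx = 49/3, so ||u||_L² = 7*sqrt(3)/3.
∫_0^6 (u')² dx = 49*π^2/27, so ||u'||_L² = 7*sqrt(3)*π/9.
Ratio ||u||_L² / ||u'||_L² = 3/π.
Sharp Poincaré constant on H^1_0(0, 6) is C_P = L/π = 6/π, achieved by sin(π/6·x).
This is the k = 2 harmonic; the ratio L/(kπ) is strictly less than C_P = L/π, consistent with the sharp inequality ||u||_L² ≤ C_P ||u'||_L².


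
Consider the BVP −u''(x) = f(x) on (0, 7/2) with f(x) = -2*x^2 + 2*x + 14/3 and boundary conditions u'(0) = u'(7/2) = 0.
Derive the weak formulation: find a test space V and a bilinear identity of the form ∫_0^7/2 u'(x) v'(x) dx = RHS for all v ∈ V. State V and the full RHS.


V = H^1(0, 7/2) (no boundary constraint on v; u is determined up to an additive constant); weak form: ∫_0^7/2 u'v' dx = ∫_0^7/2 (-2*x^2 + 2*x + 14/3) v dx for all v ∈ V.

Multiply both sides by a test function v and integrate from 0 to 7/2:
  ∫_0^7/2 −u''(x) v(x) dx = ∫_0^7/2 f(x) v(x) dx.
Integrate the LHS by parts once:
  ∫_0^7/2 −u'' v dx = −[u'(x) v(x)]_0^7/2 + ∫_0^7/2 u'(x) v'(x) dx.
Thus ∫_0^7/2 u'(x) v'(x) dx = ∫_0^7/2 f(x) v(x) dx + [u'(x) v(x)]_0^7/2.
Choose V so that boundary terms are either known or forced to vanish.
u has homogeneous Neumann: u'(0) = u'(7/2) = 0. So [u' v]_0^7/2 = 0·v(7/2) − 0·v(0) = 0 for any v; take V = H^1(0, 7/2).
Weak formulation: find u (satisfying any essential BC) such that ∫_0^7/2 u'(x) v'(x) dx = ∫_0^7/2 f v dx for all v ∈ V (homogeneous Neumann, so boundary terms vanish).
Substituting f(x) = -2*x^2 + 2*x + 14/3, the right-hand side is ∫_0^7/2 (-2*x^2 + 2*x + 14/3) v dx.
Compatibility check (pure Neumann): taking v ≡ 1 ∈ V gives 0 = ∫_0^7/2 f dx + (0) − (0), i.e. ∫_0^7/2 f dx must equal u'(0) − u'(7/2) = 0. Indeed ∫_0^7/2 (-2*x^2 + 2*x + 14/3) dx = 0, so the data are compatible. The solution is then unique only up to an additive constant (fix it e.g. by requiring ∫_0^7/2 u dx = 0).


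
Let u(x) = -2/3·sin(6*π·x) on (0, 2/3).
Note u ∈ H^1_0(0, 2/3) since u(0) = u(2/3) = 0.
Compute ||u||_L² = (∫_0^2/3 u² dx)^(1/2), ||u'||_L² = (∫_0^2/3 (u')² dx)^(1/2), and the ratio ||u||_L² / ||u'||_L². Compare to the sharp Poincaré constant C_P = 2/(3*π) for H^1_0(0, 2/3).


||u||_L² / ||u'||_L² = 1/(6*π) < C_P = 2/(3*π).

u(x) = -2/3·sin(6*π·x), so u'(x) = -4*π*cos(6*π*x).
Writing u(x) = A·sin(kπx/L) with A = -2/3 and k = 4, use ∫_0^L sin²(kπx/L) dx = L/2 and ∫_0^L cos²(kπx/L) dx = L/2.
u² = 4/9·sin²(6*π·x) and (u')² = 16*π^2·cos²(6*π·x), and each of sin², cos² integrates to L/2 = 1/3 over (0, 2/3).
∫_0^2/3 u² dx = 4/27, so ||u||_L² = 2*sqrt(3)/9.
∫_0^2/3 (u')² dx = 16*π^2/3, so ||u'||_L² = 4*sqrt(3)*π/3.
Ratio ||u||_L² / ||u'||_L² = 1/(6*π).
Sharp Poincaré constant on H^1_0(0, 2/3) is C_P = L/π = 2/(3*π), achieved by sin(3*π/2·x).
This is the k = 4 harmonic; the ratio L/(kπ) is strictly less than C_P = L/π, consistent with the sharp inequality ||u||_L² ≤ C_P ||u'||_L².


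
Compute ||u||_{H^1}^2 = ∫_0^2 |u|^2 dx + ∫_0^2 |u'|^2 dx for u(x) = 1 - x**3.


||u||_{H^1}^2 = 2446/35

The H^1 norm (squared) on an interval (0, L) is
  ||u||_{H^1}^2 = ∫_0^L u(x)^2 dx + ∫_0^L u'(x)^2 dx.
Compute u'(x) = -3*x**2.
Then u(x)^2 = x**6 - 2*x**3 + 1 and u'(x)^2 = 9*x**4.
Integrate each monomial from 0 to 2 using ∫_0^2 c·x^n dx = c·2^(n+1)/(n+1):
  ∫_0^2 u(x)^2 dx = ∫_0^2 (x^6 - 2*x^3 + 1) dx. Term by term:
    ∫_0^2 x^6 dx = 128/7;  ∫_0^2 -2*x^3 dx = -8;  ∫_0^2 1 dx = 2.
  Sum: 128/7 − 8 + 2 = 86/7.
  ∫_0^2 u'(x)^2 dx = ∫_0^2 (9*x^4) dx. Term by term:
    ∫_0^2 9*x^4 dx = 288/5.
Adding: ||u||_{H^1}^2 = 86/7 + 288/5 = 2446/35.


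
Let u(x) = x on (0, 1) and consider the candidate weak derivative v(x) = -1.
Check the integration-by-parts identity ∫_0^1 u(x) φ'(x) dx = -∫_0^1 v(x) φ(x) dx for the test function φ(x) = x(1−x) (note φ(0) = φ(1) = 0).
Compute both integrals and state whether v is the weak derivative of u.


LHS = -1/6, RHS = 1/6. No, v is not the weak derivative of u.

u(x) = x, classical derivative u'(x) = 1.
φ(x) = x(1−x), so φ'(x) = 1 - 2*x.
Note φ(0) = φ(1) = 0, so the boundary term u·φ vanishes.
LHS = ∫_0^1 u(x) φ'(x) dx = ∫_0^1 (-2*x^2 + x) dx. Term by term:
  ∫_0^1 -2*x^2 dx = -2/3;  ∫_0^1 x dx = 1/2.
Sum: -2/3 + 1/2 = -1/6.
So LHS = -1/6.
∫_0^1 v(x) φ(x) dx = ∫_0^1 (x^2 - x) dx. Term by term:
  ∫_0^1 x^2 dx = 1/3;  ∫_0^1 -x dx = -1/2.
Sum: 1/3 − 1/2 = -1/6.
So RHS = -∫_0^1 v(x) φ(x) dx = 1/6.
LHS − RHS = -1/3 ≠ 0, so the identity fails.
(For a valid weak derivative the identity must hold for EVERY test function, in particular this one. The failure shows v is NOT the weak derivative of u.)
Correct weak derivative would be u'(x) = 1.


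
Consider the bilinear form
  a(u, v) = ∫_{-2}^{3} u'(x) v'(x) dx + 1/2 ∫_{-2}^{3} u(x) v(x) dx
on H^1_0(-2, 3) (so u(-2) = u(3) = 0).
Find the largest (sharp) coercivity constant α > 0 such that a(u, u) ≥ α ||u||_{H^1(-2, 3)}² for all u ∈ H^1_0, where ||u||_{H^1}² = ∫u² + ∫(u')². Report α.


α = (π^2 + 25/2)/(π^2 + 25)

Coercivity of a(·,·) on H^1_0(-2, 3) means a(u, u) ≥ α ||u||_{H^1}² for every u ∈ H^1_0.
The interval has length L = 5, and Poincaré/coercivity depend only on L. Here a(u, u) = ∫(u')² + (1/2)·∫u².
Here 0 < c = 1/2 < 1. The condition a(u,u) ≥ α||u||_{H^1}² reads (1−α)∫(u')² ≥ (α−c)∫u². Any admissible α is ≤ 1 (rapidly oscillating u have ∫u²/∫(u')² → 0), and α = 1 would force 0 ≥ (1−c)∫u², impossible since c < 1; so 1−α > 0. By the sharp Poincaré inequality on H^1_0 of an interval of length L, ∫(u')² ≥ (π/L)²∫u² with equality for the first sine mode sin(π(x−x₀)/L) (x₀ the left endpoint), so the inequality holds for all u iff (1−α)(π/L)² ≥ α − c, i.e. α ≤ ((π/L)² + c)/((π/L)² + 1) = (1 + c(L/π)²)/(1 + (L/π)²). With (π/L)² = π^2/25 and c = 1/2, the largest admissible constant is α = ((π/L)² + c)/((π/L)² + 1).
Simplifying, α = (π^2 + 25/2)/(π^2 + 25).


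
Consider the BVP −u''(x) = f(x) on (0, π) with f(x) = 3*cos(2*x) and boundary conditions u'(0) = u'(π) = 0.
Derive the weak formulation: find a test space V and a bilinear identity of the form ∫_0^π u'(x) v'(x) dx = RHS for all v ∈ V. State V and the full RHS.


V = H^1(0, π) (no boundary constraint on v; u is determined up to an additive constant); weak form: ∫_0^π u'v' dx = ∫_0^π (3*cos(2*x)) v dx for all v ∈ V.

Multiply both sides by a test function v and integrate from 0 to π:
  ∫_0^π −u''(x) v(x) dx = ∫_0^π f(x) v(x) dx.
Integrate the LHS by parts once:
  ∫_0^π −u'' v dx = −[u'(x) v(x)]_0^π + ∫_0^π u'(x) v'(x) dx.
Thus ∫_0^π u'(x) v'(x) dx = ∫_0^π f(x) v(x) dx + [u'(x) v(x)]_0^π.
Choose V so that boundary terms are either known or forced to vanish.
u has homogeneous Neumann: u'(0) = u'(π) = 0. So [u' v]_0^π = 0·v(π) − 0·v(0) = 0 for any v; take V = H^1(0, π).
Weak formulation: find u (satisfying any essential BC) such that ∫_0^π u'(x) v'(x) dx = ∫_0^π f v dx for all v ∈ V (homogeneous Neumann, so boundary terms vanish).
Substituting f(x) = 3*cos(2*x), the right-hand side is ∫_0^π (3*cos(2*x)) v dx.
Compatibility check (pure Neumann): taking v ≡ 1 ∈ V gives 0 = ∫_0^π f dx + (0) − (0), i.e. ∫_0^π f dx must equal u'(0) − u'(π) = 0. Indeed ∫_0^π (3*cos(2*x)) dx = 0, so the data are compatible. The solution is then unique only up to an additive constant (fix it e.g. by requiring ∫_0^π u dx = 0).


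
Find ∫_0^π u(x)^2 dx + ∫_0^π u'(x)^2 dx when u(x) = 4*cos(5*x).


||u||_{H^1(0,π)}^2 = 208*π

u'(x) = -20*sin(5*x).
Expand u² and (u')² and integrate term by term on (0, π), using: for integers n ≥ 1, ∫_0^π sin²(nx) dx = ∫_0^π cos²(nx) dx = π/2; for n ≠ n', ∫_0^π sin(nx)sin(n'x) dx = ∫_0^π cos(nx)cos(n'x) dx = 0; and by product-to-sum, ∫_0^π sin(nx)cos(n'x) dx = ½∫_0^π [sin((n+n')x) + sin((n−n')x)] dx, which is 0 when n+n' is even and 2n/(n²−n'²) when n+n' is odd (it need not vanish on (0, π)).
  u² squared terms: (4)²·∫cos(5x)² dx = 16·π/2 = 8*π.
  So ∫_0^π u² dx = 8*π.
  (u')² squared terms: (-20)²·∫sin(5x)² dx = 400·π/2 = 200*π.
  So ∫_0^π (u')² dx = 200*π.
||u||_{H^1}^2 = (8*π) + (200*π) = 208*π.


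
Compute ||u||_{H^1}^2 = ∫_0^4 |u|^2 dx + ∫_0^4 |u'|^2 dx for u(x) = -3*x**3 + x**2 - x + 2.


||u||_{H^1}^2 = 1131324/35

The H^1 norm (squared) on an interval (0, L) is
  ||u||_{H^1}^2 = ∫_0^L u(x)^2 dx + ∫_0^L u'(x)^2 dx.
Compute u'(x) = -9*x**2 + 2*x - 1.
Then u(x)^2 = 9*x**6 - 6*x**5 + 7*x**4 - 14*x**3 + 5*x**2 - 4*x + 4 and u'(x)^2 = 81*x**4 - 36*x**3 + 22*x**2 - 4*x + 1.
Integrate each monomial from 0 to 4 using ∫_0^4 c·x^n dx = c·4^(n+1)/(n+1):
  ∫_0^4 u(x)^2 dx = ∫_0^4 (9*x^6 - 6*x^5 + 7*x^4 - 14*x^3 + 5*x^2 - 4*x + 4) dx. Term by term:
    ∫_0^4 9*x^6 dx = 147456/7;  ∫_0^4 -6*x^5 dx = -4096;  ∫_0^4 7*x^4 dx = 7168/5;
    ∫_0^4 -14*x^3 dx = -896;  ∫_0^4 5*x^2 dx = 320/3;  ∫_0^4 -4*x dx = -32;
    ∫_0^4 4 dx = 16.
  Sum: 147456/7 − 4096 + 7168/5 − 896 + 320/3 − 32 + 16 = 1847728/105.
  ∫_0^4 u'(x)^2 dx = ∫_0^4 (81*x^4 - 36*x^3 + 22*x^2 - 4*x + 1) dx. Term by term:
    ∫_0^4 81*x^4 dx = 82944/5;  ∫_0^4 -36*x^3 dx = -2304;  ∫_0^4 22*x^2 dx = 1408/3;
    ∫_0^4 -4*x dx = -32;  ∫_0^4 1 dx = 4.
  Sum: 82944/5 − 2304 + 1408/3 − 32 + 4 = 220892/15.
Adding: ||u||_{H^1}^2 = 1847728/105 + 220892/15 = 1131324/35.


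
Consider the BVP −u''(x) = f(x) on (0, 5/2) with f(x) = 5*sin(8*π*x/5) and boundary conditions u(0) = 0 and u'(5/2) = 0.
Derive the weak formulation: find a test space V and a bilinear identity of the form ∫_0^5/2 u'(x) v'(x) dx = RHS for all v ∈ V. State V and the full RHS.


V = {v ∈ H^1(0, 5/2) : v(0) = 0} (test functions vanish at x = 0 where u is specified); weak form: ∫_0^5/2 u'v' dx = ∫_0^5/2 (5*sin(8*π*x/5)) v dx for all v ∈ V.

Multiply both sides by a test function v and integrate from 0 to 5/2:
  ∫_0^5/2 −u''(x) v(x) dx = ∫_0^5/2 f(x) v(x) dx.
Integrate the LHS by parts once:
  ∫_0^5/2 −u'' v dx = −[u'(x) v(x)]_0^5/2 + ∫_0^5/2 u'(x) v'(x) dx.
Thus ∫_0^5/2 u'(x) v'(x) dx = ∫_0^5/2 f(x) v(x) dx + [u'(x) v(x)]_0^5/2.
Choose V so that boundary terms are either known or forced to vanish.
Mixed BC: u(0) = 0 (Dirichlet) and u'(5/2) = 0 (Neumann). Define V = {v ∈ H^1(0, 5/2) : v(0) = 0}. Then [u' v]_0^5/2 = u'(5/2)·v(5/2) − u'(0)·0 = 0.
Weak formulation: find u (satisfying any essential BC) such that ∫_0^5/2 u'(x) v'(x) dx = ∫_0^5/2 f v dx for all v ∈ V (Dirichlet at 0 absorbed into V; the Neumann datum at x = 5/2 is zero, so no boundary term remains).
Substituting f(x) = 5*sin(8*π*x/5), the right-hand side is ∫_0^5/2 (5*sin(8*π*x/5)) v dx.


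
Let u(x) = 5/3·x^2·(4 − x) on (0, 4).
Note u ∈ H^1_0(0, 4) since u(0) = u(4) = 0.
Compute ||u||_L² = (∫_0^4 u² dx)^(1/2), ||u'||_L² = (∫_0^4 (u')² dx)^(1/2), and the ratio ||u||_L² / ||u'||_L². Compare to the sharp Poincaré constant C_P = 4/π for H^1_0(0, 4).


||u||_L² / ||u'||_L² = 2*sqrt(14)/7 < C_P = 4/π.

u(x) = 5/3·x^2·(4 − x), so u'(x) = 5*x*(8 - 3*x)/3.
u(x) = 5/3·x^2·(4 − x) vanishes at x = 0 and x = 4, so u ∈ H^1_0(0, 4). Differentiate via the product rule and integrate the resulting polynomials term by term.
  ∫_0^4 u² dx = ∫_0^4 (25*x^6/9 - 200*x^5/9 + 400*x^4/9) dx. Term by term:
    ∫_0^4 25*x^6/9 dx = 409600/63;  ∫_0^4 -200*x^5/9 dx = -409600/27;  ∫_0^4 400*x^4/9 dx = 81920/9.
  Sum: 409600/63 − 409600/27 + 81920/9 = 81920/189.
  ∫_0^4 (u')² dx = ∫_0^4 (25*x^4 - 400*x^3/3 + 1600*x^2/9) dx. Term by term:
    ∫_0^4 25*x^4 dx = 5120;  ∫_0^4 -400*x^3/3 dx = -25600/3;  ∫_0^4 1600*x^2/9 dx = 102400/27.
  Sum: 5120 − 25600/3 + 102400/27 = 10240/27.
∫_0^4 u² dx = 81920/189, so ||u||_L² = 128*sqrt(105)/63.
∫_0^4 (u')² dx = 10240/27, so ||u'||_L² = 32*sqrt(30)/9.
Ratio ||u||_L² / ||u'||_L² = 2*sqrt(14)/7.
Sharp Poincaré constant on H^1_0(0, 4) is C_P = L/π = 4/π, achieved by sin(π/4·x).
A polynomial bump cannot attain the sharp Poincaré constant (only the first sine eigenfunction does), so the ratio is strictly less than C_P, consistent with ||u||_L² ≤ C_P ||u'||_L².


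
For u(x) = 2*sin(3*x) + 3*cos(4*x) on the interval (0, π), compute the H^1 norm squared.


||u||_{H^1(0,π)}^2 = -1224/7 + 193*π/2

u'(x) = -12*sin(4*x) + 6*cos(3*x).
Expand u² and (u')² and integrate term by term on (0, π), using: for integers n ≥ 1, ∫_0^π sin²(nx) dx = ∫_0^π cos²(nx) dx = π/2; for n ≠ n', ∫_0^π sin(nx)sin(n'x) dx = ∫_0^π cos(nx)cos(n'x) dx = 0; and by product-to-sum, ∫_0^π sin(nx)cos(n'x) dx = ½∫_0^π [sin((n+n')x) + sin((n−n')x)] dx, which is 0 when n+n' is even and 2n/(n²−n'²) when n+n' is odd (it need not vanish on (0, π)).
  u² squared terms: (2)²·∫sin(3x)² dx = 4·π/2 = 2*π;  (3)²·∫cos(4x)² dx = 9·π/2 = 9*π/2.
  u² cross terms: 2·(2)·(3)·∫sin(3x)·cos(4x) dx = 12·(-6/7) = -72/7.
  So ∫_0^π u² dx = 2*π + 9*π/2 − 72/7 = -72/7 + 13*π/2.
  (u')² squared terms: (-12)²·∫sin(4x)² dx = 144·π/2 = 72*π;  (6)²·∫cos(3x)² dx = 36·π/2 = 18*π.
  (u')² cross terms: 2·(-12)·(6)·∫sin(4x)·cos(3x) dx = -144·(8/7) = -1152/7.
  So ∫_0^π (u')² dx = 72*π + 18*π − 1152/7 = -1152/7 + 90*π.
||u||_{H^1}^2 = (-72/7 + 13*π/2) + (-1152/7 + 90*π) = -1224/7 + 193*π/2.
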